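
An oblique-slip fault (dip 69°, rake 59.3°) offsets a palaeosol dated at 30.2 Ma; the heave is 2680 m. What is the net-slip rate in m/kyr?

dip-slip = heave / cos(dip) = 2680 / cos(69°) = 7478 m
net slip = dip-slip / sin(rake) = 7478 / sin(59.3°) = 8697 m
rate = 8697 m / 30.2 Ma = 0.000288 m/yr = 0.288 m/kyr

0.288 m/kyr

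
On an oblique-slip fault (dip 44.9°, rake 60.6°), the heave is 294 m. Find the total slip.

dip-slip = heave / cos(dip) = 294 / cos(44.9°) = 415.1 m
net slip = dip-slip / sin(rake) = 415.1 / sin(60.6°) = 476 m

476 m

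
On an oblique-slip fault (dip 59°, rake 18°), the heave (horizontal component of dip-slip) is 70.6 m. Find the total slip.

dip-slip = heave / cos(dip) = 70.6 / cos(59°) = 137.1 m
net slip = dip-slip / sin(rake) = 137.1 / sin(18°) = 444 m

444 m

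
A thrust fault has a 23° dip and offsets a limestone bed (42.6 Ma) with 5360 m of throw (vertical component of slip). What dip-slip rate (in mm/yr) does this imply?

0.322 mm/yr

dip-slip = throw / sin(dip) = 5360 m / sin(23°) = 13720 m
rate = 13720 m / 42.6 Ma = 0.000322 m/yr = 0.322 mm/yr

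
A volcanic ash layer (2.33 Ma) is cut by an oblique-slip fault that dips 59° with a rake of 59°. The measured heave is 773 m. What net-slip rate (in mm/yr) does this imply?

dip-slip = heave / cos(dip) = 773 / cos(59°) = 1501 m
net slip = dip-slip / sin(rake) = 1501 / sin(59°) = 1751 m
rate = 1751 m / 2.33 Ma = 0.000751 m/yr = 0.751 mm/yr

0.751 mm/yr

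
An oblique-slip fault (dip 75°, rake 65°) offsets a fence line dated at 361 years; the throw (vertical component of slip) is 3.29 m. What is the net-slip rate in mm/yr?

dip-slip = throw / sin(dip) = 3.29 / sin(75°) = 3.406 m
net slip = dip-slip / sin(rake) = 3.406 / sin(65°) = 3.758 m
rate = 3.758 m / 361 years = 0.0104 m/yr = 10.4 mm/yr

10.4 mm/yr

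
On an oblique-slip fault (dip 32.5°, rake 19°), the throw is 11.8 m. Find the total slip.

67.5 m

dip-slip = throw / sin(dip) = 11.8 / sin(32.5°) = 21.96 m
net slip = dip-slip / sin(rake) = 21.96 / sin(19°) = 67.5 m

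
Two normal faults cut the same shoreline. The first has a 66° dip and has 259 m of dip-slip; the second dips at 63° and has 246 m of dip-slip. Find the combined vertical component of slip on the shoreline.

throw_A = 259 × sin(66°) = 236.6 m
throw_B = 246 × sin(63°) = 219.2 m
total = 236.6 + 219.2 = 456 m

456 m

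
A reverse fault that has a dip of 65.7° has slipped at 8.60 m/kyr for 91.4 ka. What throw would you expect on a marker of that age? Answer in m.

716 m

dip-slip = rate × time = 8.60 m/kyr × 91.4 ka = 786 m
throw = dip-slip × sin(dip) = 786 × sin(65.7°) = 716 m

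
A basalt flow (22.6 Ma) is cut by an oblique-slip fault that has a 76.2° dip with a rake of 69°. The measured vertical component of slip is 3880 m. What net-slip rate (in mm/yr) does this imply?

0.189 mm/yr

dip-slip = throw / sin(dip) = 3880 / sin(76.2°) = 3995 m
net slip = dip-slip / sin(rake) = 3995 / sin(69°) = 4280 m
rate = 4280 m / 22.6 Ma = 0.000189 m/yr = 0.189 mm/yr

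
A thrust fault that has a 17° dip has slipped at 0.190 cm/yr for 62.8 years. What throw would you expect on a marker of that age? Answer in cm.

3.49 cm

dip-slip = rate × time = 0.190 cm/yr × 62.8 years = 0.1193 m
throw = dip-slip × sin(dip) = 0.1193 × sin(17°) = 0.0349 m = 3.49 cm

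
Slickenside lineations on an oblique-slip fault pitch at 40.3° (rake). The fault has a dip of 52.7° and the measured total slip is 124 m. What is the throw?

dip-slip = net slip × sin(rake) = 124 m × sin(40.3°) = 80.20 m
throw = dip-slip × sin(dip) = 80.20 × sin(52.7°) = 63.8 m

63.8 m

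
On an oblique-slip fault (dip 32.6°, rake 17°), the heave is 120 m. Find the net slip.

dip-slip = heave / cos(dip) = 120 / cos(32.6°) = 142.4 m
net slip = dip-slip / sin(rake) = 142.4 / sin(17°) = 487 m

487 m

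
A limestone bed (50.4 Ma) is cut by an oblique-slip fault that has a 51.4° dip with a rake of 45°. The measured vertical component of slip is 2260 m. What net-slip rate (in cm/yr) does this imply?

0.00811 cm/yr

dip-slip = throw / sin(dip) = 2260 / sin(51.4°) = 2892 m
net slip = dip-slip / sin(rake) = 2892 / sin(45°) = 4090 m
rate = 4090 m / 50.4 Ma = 0.0000811 m/yr = 0.00811 cm/yr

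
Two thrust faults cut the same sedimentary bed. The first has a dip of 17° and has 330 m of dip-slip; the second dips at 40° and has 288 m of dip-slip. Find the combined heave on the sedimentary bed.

heave_A = 330 × cos(17°) = 315.6 m
heave_B = 288 × cos(40°) = 220.6 m
total = 315.6 + 220.6 = 536 m

536 m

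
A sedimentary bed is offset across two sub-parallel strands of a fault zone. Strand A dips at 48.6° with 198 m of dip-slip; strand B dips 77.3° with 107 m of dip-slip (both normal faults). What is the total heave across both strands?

heave_A = 198 × cos(48.6°) = 130.9 m
heave_B = 107 × cos(77.3°) = 23.52 m
total = 130.9 + 23.52 = 154 m

154 m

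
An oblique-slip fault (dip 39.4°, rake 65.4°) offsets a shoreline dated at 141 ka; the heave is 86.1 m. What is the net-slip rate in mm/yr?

dip-slip = heave / cos(dip) = 86.1 / cos(39.4°) = 111.4 m
net slip = dip-slip / sin(rake) = 111.4 / sin(65.4°) = 122.5 m
rate = 122.5 m / 141 ka = 0.000869 m/yr = 0.869 mm/yr

0.869 mm/yr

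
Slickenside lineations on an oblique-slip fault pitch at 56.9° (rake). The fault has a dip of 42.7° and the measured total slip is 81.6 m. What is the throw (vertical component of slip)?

dip-slip = net slip × sin(rake) = 81.6 m × sin(56.9°) = 68.36 m
throw = dip-slip × sin(dip) = 68.36 × sin(42.7°) = 46.4 m

46.4 m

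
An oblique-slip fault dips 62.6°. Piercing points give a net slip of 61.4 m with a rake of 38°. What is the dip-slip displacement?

37.8 m

dip-slip = net slip × sin(rake) = 61.4 m × sin(38°) = 37.8 m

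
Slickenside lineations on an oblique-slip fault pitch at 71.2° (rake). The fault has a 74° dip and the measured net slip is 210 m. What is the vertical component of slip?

191 m

dip-slip = net slip × sin(rake) = 210 m × sin(71.2°) = 198.8 m
throw = dip-slip × sin(dip) = 198.8 × sin(74°) = 191 m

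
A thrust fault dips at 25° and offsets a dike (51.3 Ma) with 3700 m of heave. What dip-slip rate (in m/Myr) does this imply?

79.6 m/Myr

dip-slip = heave / cos(dip) = 3700 m / cos(25°) = 4082 m
rate = 4082 m / 51.3 Ma = 0.0000796 m/yr = 79.6 m/Myr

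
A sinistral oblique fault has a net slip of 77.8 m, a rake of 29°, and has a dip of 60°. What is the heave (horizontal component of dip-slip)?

18.9 m

dip-slip = net slip × sin(rake) = 77.8 m × sin(29°) = 37.72 m
heave = dip-slip × cos(dip) = 37.72 × cos(60°) = 18.9 m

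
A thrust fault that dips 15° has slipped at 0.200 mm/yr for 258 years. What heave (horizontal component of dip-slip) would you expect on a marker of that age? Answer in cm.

dip-slip = rate × time = 0.200 mm/yr × 258 years = 0.05160 m
heave = dip-slip × cos(dip) = 0.05160 × cos(15°) = 0.0498 m = 4.98 cm

4.98 cm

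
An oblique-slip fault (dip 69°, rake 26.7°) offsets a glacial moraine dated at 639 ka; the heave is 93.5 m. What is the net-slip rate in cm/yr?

0.0909 cm/yr

dip-slip = heave / cos(dip) = 93.5 / cos(69°) = 260.9 m
net slip = dip-slip / sin(rake) = 260.9 / sin(26.7°) = 580.7 m
rate = 580.7 m / 639 ka = 0.000909 m/yr = 0.0909 cm/yr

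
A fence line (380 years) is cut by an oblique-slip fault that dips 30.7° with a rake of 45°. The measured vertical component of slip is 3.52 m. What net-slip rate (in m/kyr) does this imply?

25.7 m/kyr

dip-slip = throw / sin(dip) = 3.52 / sin(30.7°) = 6.895 m
net slip = dip-slip / sin(rake) = 6.895 / sin(45°) = 9.750 m
rate = 9.750 m / 380 years = 0.0257 m/yr = 25.7 m/kyr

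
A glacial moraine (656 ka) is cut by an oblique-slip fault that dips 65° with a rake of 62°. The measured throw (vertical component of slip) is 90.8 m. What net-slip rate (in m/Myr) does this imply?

dip-slip = throw / sin(dip) = 90.8 / sin(65°) = 100.2 m
net slip = dip-slip / sin(rake) = 100.2 / sin(62°) = 113.5 m
rate = 113.5 m / 656 ka = 0.000173 m/yr = 173 m/Myr

173 m/Myr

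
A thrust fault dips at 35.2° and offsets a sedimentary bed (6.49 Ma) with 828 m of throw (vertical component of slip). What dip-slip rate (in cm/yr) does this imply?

0.0221 cm/yr

dip-slip = throw / sin(dip) = 828 m / sin(35.2°) = 1436 m
rate = 1436 m / 6.49 Ma = 0.000221 m/yr = 0.0221 cm/yr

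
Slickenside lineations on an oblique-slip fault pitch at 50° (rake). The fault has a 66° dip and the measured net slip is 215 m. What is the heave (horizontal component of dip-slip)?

dip-slip = net slip × sin(rake) = 215 m × sin(50°) = 164.7 m
heave = dip-slip × cos(dip) = 164.7 × cos(66°) = 67 m

67 m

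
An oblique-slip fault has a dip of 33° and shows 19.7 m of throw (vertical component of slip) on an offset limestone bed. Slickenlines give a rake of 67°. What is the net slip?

39.3 m

dip-slip = throw / sin(dip) = 19.7 / sin(33°) = 36.17 m
net slip = dip-slip / sin(rake) = 36.17 / sin(67°) = 39.3 m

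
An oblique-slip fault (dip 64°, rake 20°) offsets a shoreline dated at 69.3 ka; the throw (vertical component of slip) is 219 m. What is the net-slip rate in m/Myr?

dip-slip = throw / sin(dip) = 219 / sin(64°) = 243.7 m
net slip = dip-slip / sin(rake) = 243.7 / sin(20°) = 712.4 m
rate = 712.4 m / 69.3 ka = 0.0103 m/yr = 10300 m/Myr

10300 m/Myr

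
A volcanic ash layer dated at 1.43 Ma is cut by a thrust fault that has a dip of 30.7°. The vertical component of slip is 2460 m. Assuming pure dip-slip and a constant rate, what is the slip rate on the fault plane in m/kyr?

dip-slip = throw / sin(dip) = 2460 m / sin(30.7°) = 4818 m
rate = 4818 m / 1.43 Ma = 0.00337 m/yr = 3.37 m/kyr

3.37 m/kyr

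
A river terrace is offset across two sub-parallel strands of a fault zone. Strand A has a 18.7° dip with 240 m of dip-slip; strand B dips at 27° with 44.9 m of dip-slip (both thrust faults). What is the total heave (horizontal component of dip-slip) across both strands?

heave_A = 240 × cos(18.7°) = 227.3 m
heave_B = 44.9 × cos(27°) = 40.01 m
total = 227.3 + 40.01 = 267 m

267 m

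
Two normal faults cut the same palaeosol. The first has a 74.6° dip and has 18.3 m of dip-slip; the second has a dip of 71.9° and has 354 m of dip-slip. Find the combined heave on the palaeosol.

heave_A = 18.3 × cos(74.6°) = 4.860 m
heave_B = 354 × cos(71.9°) = 110 m
total = 4.860 + 110 = 115 m

115 m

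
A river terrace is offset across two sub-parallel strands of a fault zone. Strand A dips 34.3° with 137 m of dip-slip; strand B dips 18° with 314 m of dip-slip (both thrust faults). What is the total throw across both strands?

174 m

throw_A = 137 × sin(34.3°) = 77.20 m
throw_B = 314 × sin(18°) = 97.03 m
total = 77.20 + 97.03 = 174 m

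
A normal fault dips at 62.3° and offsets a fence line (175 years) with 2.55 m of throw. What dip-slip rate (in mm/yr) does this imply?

16.5 mm/yr

dip-slip = throw / sin(dip) = 2.55 m / sin(62.3°) = 2.880 m
rate = 2.880 m / 175 years = 0.0165 m/yr = 16.5 mm/yr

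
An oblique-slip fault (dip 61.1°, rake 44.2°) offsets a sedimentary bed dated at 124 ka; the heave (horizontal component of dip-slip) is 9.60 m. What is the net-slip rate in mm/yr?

0.230 mm/yr

dip-slip = heave / cos(dip) = 9.60 / cos(61.1°) = 19.86 m
net slip = dip-slip / sin(rake) = 19.86 / sin(44.2°) = 28.49 m
rate = 28.49 m / 124 ka = 0.000230 m/yr = 0.230 mm/yr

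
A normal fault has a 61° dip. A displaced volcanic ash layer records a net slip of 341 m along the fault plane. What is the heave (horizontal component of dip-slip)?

heave = dip-slip × cos(dip) = 341 m × cos(61°) = 165 m

165 m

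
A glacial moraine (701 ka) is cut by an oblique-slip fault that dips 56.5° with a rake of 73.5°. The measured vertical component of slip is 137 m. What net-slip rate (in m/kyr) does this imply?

0.244 m/kyr

dip-slip = throw / sin(dip) = 137 / sin(56.5°) = 164.3 m
net slip = dip-slip / sin(rake) = 164.3 / sin(73.5°) = 171.3 m
rate = 171.3 m / 701 ka = 0.000244 m/yr = 0.244 m/kyr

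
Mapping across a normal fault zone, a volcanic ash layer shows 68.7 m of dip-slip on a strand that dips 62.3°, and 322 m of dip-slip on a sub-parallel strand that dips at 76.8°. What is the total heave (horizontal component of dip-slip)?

105 m

heave_A = 68.7 × cos(62.3°) = 31.93 m
heave_B = 322 × cos(76.8°) = 73.53 m
total = 31.93 + 73.53 = 105 m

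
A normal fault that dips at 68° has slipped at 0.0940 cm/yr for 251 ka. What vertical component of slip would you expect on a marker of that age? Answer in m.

dip-slip = rate × time = 0.0940 cm/yr × 251 ka = 235.9 m
throw = dip-slip × sin(dip) = 235.9 × sin(68°) = 219 m

219 m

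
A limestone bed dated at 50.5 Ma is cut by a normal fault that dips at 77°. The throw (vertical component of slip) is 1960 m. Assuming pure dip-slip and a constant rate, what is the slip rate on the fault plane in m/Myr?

dip-slip = throw / sin(dip) = 1960 m / sin(77°) = 2012 m
rate = 2012 m / 50.5 Ma = 0.0000398 m/yr = 39.8 m/Myr

39.8 m/Myr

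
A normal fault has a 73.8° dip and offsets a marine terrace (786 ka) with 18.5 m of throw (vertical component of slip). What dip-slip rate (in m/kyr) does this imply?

dip-slip = throw / sin(dip) = 18.5 m / sin(73.8°) = 19.26 m
rate = 19.26 m / 786 ka = 0.0000245 m/yr = 0.0245 m/kyr

0.0245 m/kyr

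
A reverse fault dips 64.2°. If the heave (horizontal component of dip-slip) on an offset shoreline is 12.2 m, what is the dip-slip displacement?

28 m

dip-slip = heave / cos(dip) = 12.2 / cos(64.2°) = 28 m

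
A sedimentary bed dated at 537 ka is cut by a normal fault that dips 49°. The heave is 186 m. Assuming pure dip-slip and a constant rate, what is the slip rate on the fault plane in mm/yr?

dip-slip = heave / cos(dip) = 186 m / cos(49°) = 283.5 m
rate = 283.5 m / 537 ka = 0.000528 m/yr = 0.528 mm/yr

0.528 mm/yr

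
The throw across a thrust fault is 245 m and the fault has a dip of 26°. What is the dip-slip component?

dip-slip = throw / sin(dip) = 245 / sin(26°) = 559 m

559 m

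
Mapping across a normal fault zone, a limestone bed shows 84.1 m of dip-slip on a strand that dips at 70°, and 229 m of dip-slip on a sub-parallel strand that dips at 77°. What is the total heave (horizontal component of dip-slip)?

80.3 m

heave_A = 84.1 × cos(70°) = 28.76 m
heave_B = 229 × cos(77°) = 51.51 m
total = 28.76 + 51.51 = 80.3 m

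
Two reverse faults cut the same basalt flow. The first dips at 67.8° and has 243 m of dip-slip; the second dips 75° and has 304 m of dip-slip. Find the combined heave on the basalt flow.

heave_A = 243 × cos(67.8°) = 91.82 m
heave_B = 304 × cos(75°) = 78.68 m
total = 91.82 + 78.68 = 170 m

170 m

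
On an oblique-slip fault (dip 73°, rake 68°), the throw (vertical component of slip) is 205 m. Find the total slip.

dip-slip = throw / sin(dip) = 205 / sin(73°) = 214.4 m
net slip = dip-slip / sin(rake) = 214.4 / sin(68°) = 231 m

231 m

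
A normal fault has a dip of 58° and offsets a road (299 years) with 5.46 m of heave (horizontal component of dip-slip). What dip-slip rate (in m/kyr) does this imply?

34.5 m/kyr

dip-slip = heave / cos(dip) = 5.46 m / cos(58°) = 10.30 m
rate = 10.30 m / 299 years = 0.0345 m/yr = 34.5 m/kyr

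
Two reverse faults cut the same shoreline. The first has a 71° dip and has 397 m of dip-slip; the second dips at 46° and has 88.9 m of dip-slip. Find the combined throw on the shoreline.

439 m

throw_A = 397 × sin(71°) = 375.4 m
throw_B = 88.9 × sin(46°) = 63.95 m
total = 375.4 + 63.95 = 439 m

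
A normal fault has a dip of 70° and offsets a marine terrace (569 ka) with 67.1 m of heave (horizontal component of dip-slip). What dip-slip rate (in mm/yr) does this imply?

0.345 mm/yr

dip-slip = heave / cos(dip) = 67.1 m / cos(70°) = 196.2 m
rate = 196.2 m / 569 ka = 0.000345 m/yr = 0.345 mm/yr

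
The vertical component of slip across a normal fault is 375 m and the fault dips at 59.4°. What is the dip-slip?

436 m

dip-slip = throw / sin(dip) = 375 / sin(59.4°) = 436 m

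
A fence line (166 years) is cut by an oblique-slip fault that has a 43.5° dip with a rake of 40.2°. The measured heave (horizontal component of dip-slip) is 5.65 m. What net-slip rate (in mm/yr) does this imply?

dip-slip = heave / cos(dip) = 5.65 / cos(43.5°) = 7.789 m
net slip = dip-slip / sin(rake) = 7.789 / sin(40.2°) = 12.07 m
rate = 12.07 m / 166 years = 0.0727 m/yr = 72.7 mm/yr

72.7 mm/yr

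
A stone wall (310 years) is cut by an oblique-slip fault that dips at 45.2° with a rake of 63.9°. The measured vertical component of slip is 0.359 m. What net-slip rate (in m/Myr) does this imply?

dip-slip = throw / sin(dip) = 0.359 / sin(45.2°) = 0.5059 m
net slip = dip-slip / sin(rake) = 0.5059 / sin(63.9°) = 0.5634 m
rate = 0.5634 m / 310 years = 0.00182 m/yr = 1820 m/Myr

1820 m/Myr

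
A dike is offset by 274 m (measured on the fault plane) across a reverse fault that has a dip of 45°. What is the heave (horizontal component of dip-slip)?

194 m

heave = dip-slip × cos(dip) = 274 m × cos(45°) = 194 m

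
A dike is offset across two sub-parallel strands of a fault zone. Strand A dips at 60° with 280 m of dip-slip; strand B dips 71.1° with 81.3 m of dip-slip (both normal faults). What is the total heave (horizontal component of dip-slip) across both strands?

166 m

heave_A = 280 × cos(60°) = 140 m
heave_B = 81.3 × cos(71.1°) = 26.33 m
total = 140 + 26.33 = 166 m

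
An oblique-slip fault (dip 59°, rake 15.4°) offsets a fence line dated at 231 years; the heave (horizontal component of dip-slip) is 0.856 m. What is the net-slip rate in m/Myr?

27100 m/Myr

dip-slip = heave / cos(dip) = 0.856 / cos(59°) = 1.662 m
net slip = dip-slip / sin(rake) = 1.662 / sin(15.4°) = 6.259 m
rate = 6.259 m / 231 years = 0.0271 m/yr = 27100 m/Myr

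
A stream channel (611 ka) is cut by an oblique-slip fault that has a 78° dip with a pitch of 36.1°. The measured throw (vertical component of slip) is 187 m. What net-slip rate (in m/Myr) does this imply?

dip-slip = throw / sin(dip) = 187 / sin(78°) = 191.2 m
net slip = dip-slip / sin(rake) = 191.2 / sin(36.1°) = 324.5 m
rate = 324.5 m / 611 ka = 0.000531 m/yr = 531 m/Myr

531 m/Myr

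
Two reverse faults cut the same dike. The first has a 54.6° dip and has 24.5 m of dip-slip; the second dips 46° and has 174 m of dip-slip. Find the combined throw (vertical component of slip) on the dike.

throw_A = 24.5 × sin(54.6°) = 19.97 m
throw_B = 174 × sin(46°) = 125.2 m
total = 19.97 + 125.2 = 145 m

145 m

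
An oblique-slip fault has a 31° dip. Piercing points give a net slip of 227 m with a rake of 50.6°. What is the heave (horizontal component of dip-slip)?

150 m

dip-slip = net slip × sin(rake) = 227 m × sin(50.6°) = 175.4 m
heave = dip-slip × cos(dip) = 175.4 × cos(31°) = 150 m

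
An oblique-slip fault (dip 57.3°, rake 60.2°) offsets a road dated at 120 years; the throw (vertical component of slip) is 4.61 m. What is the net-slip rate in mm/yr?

52.6 mm/yr

dip-slip = throw / sin(dip) = 4.61 / sin(57.3°) = 5.478 m
net slip = dip-slip / sin(rake) = 5.478 / sin(60.2°) = 6.313 m
rate = 6.313 m / 120 years = 0.0526 m/yr = 52.6 mm/yr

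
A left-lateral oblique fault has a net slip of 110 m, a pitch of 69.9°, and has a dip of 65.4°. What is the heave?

43 m

dip-slip = net slip × sin(rake) = 110 m × sin(69.9°) = 103.3 m
heave = dip-slip × cos(dip) = 103.3 × cos(65.4°) = 43 m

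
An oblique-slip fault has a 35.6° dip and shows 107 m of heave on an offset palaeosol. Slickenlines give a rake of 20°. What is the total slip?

dip-slip = heave / cos(dip) = 107 / cos(35.6°) = 131.6 m
net slip = dip-slip / sin(rake) = 131.6 / sin(20°) = 385 m

385 m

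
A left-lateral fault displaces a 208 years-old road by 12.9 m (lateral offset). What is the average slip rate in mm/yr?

rate = 12.9 m / 208 years = 0.0620 m/yr = 62 mm/yr

62 mm/yr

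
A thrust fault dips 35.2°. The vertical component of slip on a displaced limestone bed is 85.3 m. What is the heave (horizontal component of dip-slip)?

heave = throw / tan(dip) = 85.3 / tan(35.2°) = 121 m

121 m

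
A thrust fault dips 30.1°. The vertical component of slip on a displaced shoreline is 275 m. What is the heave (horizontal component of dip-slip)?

474 m

heave = throw / tan(dip) = 275 / tan(30.1°) = 474 m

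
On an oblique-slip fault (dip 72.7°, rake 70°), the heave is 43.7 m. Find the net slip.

dip-slip = heave / cos(dip) = 43.7 / cos(72.7°) = 147 m
net slip = dip-slip / sin(rake) = 147 / sin(70°) = 156 m

156 m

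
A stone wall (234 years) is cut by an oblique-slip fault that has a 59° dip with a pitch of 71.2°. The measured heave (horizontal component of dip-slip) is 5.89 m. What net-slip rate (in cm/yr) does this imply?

5.16 cm/yr

dip-slip = heave / cos(dip) = 5.89 / cos(59°) = 11.44 m
net slip = dip-slip / sin(rake) = 11.44 / sin(71.2°) = 12.08 m
rate = 12.08 m / 234 years = 0.0516 m/yr = 5.16 cm/yr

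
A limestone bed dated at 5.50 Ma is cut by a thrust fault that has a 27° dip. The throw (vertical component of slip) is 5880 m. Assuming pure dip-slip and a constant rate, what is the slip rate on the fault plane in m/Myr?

dip-slip = throw / sin(dip) = 5880 m / sin(27°) = 12950 m
rate = 12950 m / 5.50 Ma = 0.00235 m/yr = 2350 m/Myr

2350 m/Myr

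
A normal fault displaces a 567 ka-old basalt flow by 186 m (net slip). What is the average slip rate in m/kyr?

rate = 186 m / 567 ka = 0.000328 m/yr = 0.328 m/kyr

0.328 m/kyr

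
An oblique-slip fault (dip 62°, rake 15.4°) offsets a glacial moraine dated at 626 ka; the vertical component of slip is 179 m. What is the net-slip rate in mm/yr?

1.22 mm/yr

dip-slip = throw / sin(dip) = 179 / sin(62°) = 202.7 m
net slip = dip-slip / sin(rake) = 202.7 / sin(15.4°) = 763.4 m
rate = 763.4 m / 626 ka = 0.00122 m/yr = 1.22 mm/yr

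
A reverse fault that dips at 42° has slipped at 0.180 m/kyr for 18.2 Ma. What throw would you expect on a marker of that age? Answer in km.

dip-slip = rate × time = 0.180 m/kyr × 18.2 Ma = 3276 m
throw = dip-slip × sin(dip) = 3276 × sin(42°) = 2190 m = 2.19 km

2.19 km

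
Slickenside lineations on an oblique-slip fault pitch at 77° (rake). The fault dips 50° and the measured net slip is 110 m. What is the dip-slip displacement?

107 m

dip-slip = net slip × sin(rake) = 110 m × sin(77°) = 107 m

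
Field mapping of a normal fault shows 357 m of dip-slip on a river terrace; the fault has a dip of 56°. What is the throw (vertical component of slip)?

296 m

throw = dip-slip × sin(dip) = 357 m × sin(56°) = 296 m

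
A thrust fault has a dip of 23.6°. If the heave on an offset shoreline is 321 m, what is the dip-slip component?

dip-slip = heave / cos(dip) = 321 / cos(23.6°) = 350 m

350 m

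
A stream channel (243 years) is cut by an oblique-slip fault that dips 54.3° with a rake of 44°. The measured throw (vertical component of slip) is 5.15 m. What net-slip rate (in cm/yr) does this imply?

dip-slip = throw / sin(dip) = 5.15 / sin(54.3°) = 6.342 m
net slip = dip-slip / sin(rake) = 6.342 / sin(44°) = 9.129 m
rate = 9.129 m / 243 years = 0.0376 m/yr = 3.76 cm/yr

3.76 cm/yr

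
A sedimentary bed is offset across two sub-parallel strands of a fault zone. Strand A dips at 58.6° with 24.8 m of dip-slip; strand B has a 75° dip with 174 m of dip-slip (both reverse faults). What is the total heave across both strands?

58 m

heave_A = 24.8 × cos(58.6°) = 12.92 m
heave_B = 174 × cos(75°) = 45.03 m
total = 12.92 + 45.03 = 58 m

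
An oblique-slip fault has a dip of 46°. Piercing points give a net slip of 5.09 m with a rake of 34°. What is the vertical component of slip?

2.05 m

dip-slip = net slip × sin(rake) = 5.09 m × sin(34°) = 2.846 m
throw = dip-slip × sin(dip) = 2.846 × sin(46°) = 2.05 m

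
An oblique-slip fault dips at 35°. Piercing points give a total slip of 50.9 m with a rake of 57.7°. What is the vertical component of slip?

dip-slip = net slip × sin(rake) = 50.9 m × sin(57.7°) = 43.02 m
throw = dip-slip × sin(dip) = 43.02 × sin(35°) = 24.7 m

24.7 m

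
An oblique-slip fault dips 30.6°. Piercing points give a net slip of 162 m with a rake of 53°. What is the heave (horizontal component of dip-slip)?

111 m

dip-slip = net slip × sin(rake) = 162 m × sin(53°) = 129.4 m
heave = dip-slip × cos(dip) = 129.4 × cos(30.6°) = 111 m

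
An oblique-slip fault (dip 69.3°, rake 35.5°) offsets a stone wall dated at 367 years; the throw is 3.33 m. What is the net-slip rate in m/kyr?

dip-slip = throw / sin(dip) = 3.33 / sin(69.3°) = 3.560 m
net slip = dip-slip / sin(rake) = 3.560 / sin(35.5°) = 6.130 m
rate = 6.130 m / 367 years = 0.0167 m/yr = 16.7 m/kyr

16.7 m/kyr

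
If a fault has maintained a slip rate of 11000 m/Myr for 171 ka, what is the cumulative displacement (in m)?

1880 m

slip = rate × time = 11000 m/Myr × 171 ka = 1880 m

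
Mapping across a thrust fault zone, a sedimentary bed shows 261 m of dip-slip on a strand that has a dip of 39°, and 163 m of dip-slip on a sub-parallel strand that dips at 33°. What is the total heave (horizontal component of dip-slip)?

heave_A = 261 × cos(39°) = 202.8 m
heave_B = 163 × cos(33°) = 136.7 m
total = 202.8 + 136.7 = 340 m

340 m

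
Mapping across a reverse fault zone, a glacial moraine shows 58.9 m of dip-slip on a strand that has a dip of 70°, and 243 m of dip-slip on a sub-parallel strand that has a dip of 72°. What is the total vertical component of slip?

286 m

throw_A = 58.9 × sin(70°) = 55.35 m
throw_B = 243 × sin(72°) = 231.1 m
total = 55.35 + 231.1 = 286 m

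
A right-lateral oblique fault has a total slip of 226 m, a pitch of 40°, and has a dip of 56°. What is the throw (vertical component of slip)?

120 m

dip-slip = net slip × sin(rake) = 226 m × sin(40°) = 145.3 m
throw = dip-slip × sin(dip) = 145.3 × sin(56°) = 120 m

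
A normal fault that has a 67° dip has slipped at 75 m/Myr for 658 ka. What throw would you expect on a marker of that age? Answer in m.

45.4 m

dip-slip = rate × time = 75 m/Myr × 658 ka = 49.35 m
throw = dip-slip × sin(dip) = 49.35 × sin(67°) = 45.4 m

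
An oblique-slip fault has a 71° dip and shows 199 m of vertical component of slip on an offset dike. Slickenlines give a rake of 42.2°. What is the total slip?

313 m

dip-slip = throw / sin(dip) = 199 / sin(71°) = 210.5 m
net slip = dip-slip / sin(rake) = 210.5 / sin(42.2°) = 313 m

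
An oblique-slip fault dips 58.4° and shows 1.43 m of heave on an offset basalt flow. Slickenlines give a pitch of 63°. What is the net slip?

3.06 m

dip-slip = heave / cos(dip) = 1.43 / cos(58.4°) = 2.729 m
net slip = dip-slip / sin(rake) = 2.729 / sin(63°) = 3.06 m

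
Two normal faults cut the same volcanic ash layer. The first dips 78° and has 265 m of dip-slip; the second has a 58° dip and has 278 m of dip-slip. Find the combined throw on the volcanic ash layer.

throw_A = 265 × sin(78°) = 259.2 m
throw_B = 278 × sin(58°) = 235.8 m
total = 259.2 + 235.8 = 495 m

495 m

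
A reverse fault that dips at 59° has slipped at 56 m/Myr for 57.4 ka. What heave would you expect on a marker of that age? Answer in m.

1.66 m

dip-slip = rate × time = 56 m/Myr × 57.4 ka = 3.214 m
heave = dip-slip × cos(dip) = 3.214 × cos(59°) = 1.66 m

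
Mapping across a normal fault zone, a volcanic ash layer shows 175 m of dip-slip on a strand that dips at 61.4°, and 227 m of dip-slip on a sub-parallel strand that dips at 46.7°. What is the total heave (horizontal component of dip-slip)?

239 m

heave_A = 175 × cos(61.4°) = 83.77 m
heave_B = 227 × cos(46.7°) = 155.7 m
total = 83.77 + 155.7 = 239 m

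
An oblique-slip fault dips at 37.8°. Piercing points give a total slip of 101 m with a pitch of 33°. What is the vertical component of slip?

33.7 m

dip-slip = net slip × sin(rake) = 101 m × sin(33°) = 55.01 m
throw = dip-slip × sin(dip) = 55.01 × sin(37.8°) = 33.7 m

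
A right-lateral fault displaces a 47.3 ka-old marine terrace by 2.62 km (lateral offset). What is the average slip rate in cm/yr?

rate = 2.62 km / 47.3 ka = 0.0554 m/yr = 5.54 cm/yr

5.54 cm/yr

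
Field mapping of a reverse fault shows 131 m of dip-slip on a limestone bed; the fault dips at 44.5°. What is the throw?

91.8 m

throw = dip-slip × sin(dip) = 131 m × sin(44.5°) = 91.8 m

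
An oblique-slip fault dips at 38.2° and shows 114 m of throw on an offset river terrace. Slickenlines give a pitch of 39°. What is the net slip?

dip-slip = throw / sin(dip) = 114 / sin(38.2°) = 184.3 m
net slip = dip-slip / sin(rake) = 184.3 / sin(39°) = 293 m

293 m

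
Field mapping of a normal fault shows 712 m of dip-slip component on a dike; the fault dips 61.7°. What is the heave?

heave = dip-slip × cos(dip) = 712 m × cos(61.7°) = 338 m

338 m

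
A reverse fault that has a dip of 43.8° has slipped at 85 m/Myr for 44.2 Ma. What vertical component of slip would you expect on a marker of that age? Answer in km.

2.60 km

dip-slip = rate × time = 85 m/Myr × 44.2 Ma = 3757 m
throw = dip-slip × sin(dip) = 3757 × sin(43.8°) = 2600 m = 2.60 km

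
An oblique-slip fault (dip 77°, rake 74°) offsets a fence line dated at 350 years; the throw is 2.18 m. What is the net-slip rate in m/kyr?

6.65 m/kyr

dip-slip = throw / sin(dip) = 2.18 / sin(77°) = 2.237 m
net slip = dip-slip / sin(rake) = 2.237 / sin(74°) = 2.328 m
rate = 2.328 m / 350 years = 0.00665 m/yr = 6.65 m/kyr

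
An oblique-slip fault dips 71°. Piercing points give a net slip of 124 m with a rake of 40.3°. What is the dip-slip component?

dip-slip = net slip × sin(rake) = 124 m × sin(40.3°) = 80.2 m

80.2 m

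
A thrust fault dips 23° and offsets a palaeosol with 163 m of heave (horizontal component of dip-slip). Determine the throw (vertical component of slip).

throw = heave × tan(dip) = 163 × tan(23°) = 69.2 m

69.2 m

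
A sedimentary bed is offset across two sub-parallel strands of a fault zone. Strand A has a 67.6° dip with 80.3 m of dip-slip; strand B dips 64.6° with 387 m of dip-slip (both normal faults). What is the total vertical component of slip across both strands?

throw_A = 80.3 × sin(67.6°) = 74.24 m
throw_B = 387 × sin(64.6°) = 349.6 m
total = 74.24 + 349.6 = 424 m

424 m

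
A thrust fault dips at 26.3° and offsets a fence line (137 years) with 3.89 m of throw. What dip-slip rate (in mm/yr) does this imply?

dip-slip = throw / sin(dip) = 3.89 m / sin(26.3°) = 8.780 m
rate = 8.780 m / 137 years = 0.0641 m/yr = 64.1 mm/yr

64.1 mm/yr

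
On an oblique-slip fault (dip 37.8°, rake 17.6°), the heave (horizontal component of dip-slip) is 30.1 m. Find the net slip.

dip-slip = heave / cos(dip) = 30.1 / cos(37.8°) = 38.09 m
net slip = dip-slip / sin(rake) = 38.09 / sin(17.6°) = 126 m

126 m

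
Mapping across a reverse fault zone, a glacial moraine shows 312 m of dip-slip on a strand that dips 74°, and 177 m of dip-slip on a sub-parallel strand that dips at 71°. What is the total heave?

144 m

heave_A = 312 × cos(74°) = 86 m
heave_B = 177 × cos(71°) = 57.63 m
total = 86 + 57.63 = 144 m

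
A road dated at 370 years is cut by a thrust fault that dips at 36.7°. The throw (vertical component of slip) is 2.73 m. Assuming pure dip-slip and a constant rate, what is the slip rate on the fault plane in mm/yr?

dip-slip = throw / sin(dip) = 2.73 m / sin(36.7°) = 4.568 m
rate = 4.568 m / 370 years = 0.0123 m/yr = 12.3 mm/yr

12.3 mm/yr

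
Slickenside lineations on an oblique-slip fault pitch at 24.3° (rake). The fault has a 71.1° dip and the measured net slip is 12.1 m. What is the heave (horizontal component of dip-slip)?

dip-slip = net slip × sin(rake) = 12.1 m × sin(24.3°) = 4.979 m
heave = dip-slip × cos(dip) = 4.979 × cos(71.1°) = 1.61 m

1.61 m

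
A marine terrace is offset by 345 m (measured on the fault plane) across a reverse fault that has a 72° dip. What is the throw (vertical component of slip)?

328 m

throw = dip-slip × sin(dip) = 345 m × sin(72°) = 328 m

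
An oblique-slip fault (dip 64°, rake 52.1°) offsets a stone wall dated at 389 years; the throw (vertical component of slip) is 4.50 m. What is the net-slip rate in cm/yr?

dip-slip = throw / sin(dip) = 4.50 / sin(64°) = 5.007 m
net slip = dip-slip / sin(rake) = 5.007 / sin(52.1°) = 6.345 m
rate = 6.345 m / 389 years = 0.0163 m/yr = 1.63 cm/yr

1.63 cm/yr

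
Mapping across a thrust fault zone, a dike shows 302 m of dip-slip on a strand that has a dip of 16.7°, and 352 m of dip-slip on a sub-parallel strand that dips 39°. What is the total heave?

heave_A = 302 × cos(16.7°) = 289.3 m
heave_B = 352 × cos(39°) = 273.6 m
total = 289.3 + 273.6 = 563 m

563 m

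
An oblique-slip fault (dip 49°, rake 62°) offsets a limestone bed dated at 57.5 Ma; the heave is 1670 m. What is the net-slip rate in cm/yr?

dip-slip = heave / cos(dip) = 1670 / cos(49°) = 2546 m
net slip = dip-slip / sin(rake) = 2546 / sin(62°) = 2883 m
rate = 2883 m / 57.5 Ma = 0.0000501 m/yr = 0.00501 cm/yr

0.00501 cm/yr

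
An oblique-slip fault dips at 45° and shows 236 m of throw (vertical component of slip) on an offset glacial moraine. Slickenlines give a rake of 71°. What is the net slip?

353 m

dip-slip = throw / sin(dip) = 236 / sin(45°) = 333.8 m
net slip = dip-slip / sin(rake) = 333.8 / sin(71°) = 353 m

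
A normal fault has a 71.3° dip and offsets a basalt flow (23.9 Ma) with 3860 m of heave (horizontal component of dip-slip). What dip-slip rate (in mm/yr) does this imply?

dip-slip = heave / cos(dip) = 3860 m / cos(71.3°) = 12040 m
rate = 12040 m / 23.9 Ma = 0.000504 m/yr = 0.504 mm/yr

0.504 mm/yr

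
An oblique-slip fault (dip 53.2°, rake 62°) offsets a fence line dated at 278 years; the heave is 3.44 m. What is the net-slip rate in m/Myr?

dip-slip = heave / cos(dip) = 3.44 / cos(53.2°) = 5.743 m
net slip = dip-slip / sin(rake) = 5.743 / sin(62°) = 6.504 m
rate = 6.504 m / 278 years = 0.0234 m/yr = 23400 m/Myr

23400 m/Myr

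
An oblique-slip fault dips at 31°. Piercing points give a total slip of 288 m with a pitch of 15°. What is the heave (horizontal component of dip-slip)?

dip-slip = net slip × sin(rake) = 288 m × sin(15°) = 74.54 m
heave = dip-slip × cos(dip) = 74.54 × cos(31°) = 63.9 m

63.9 m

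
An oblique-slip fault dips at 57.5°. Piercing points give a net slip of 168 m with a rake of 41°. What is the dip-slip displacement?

dip-slip = net slip × sin(rake) = 168 m × sin(41°) = 110 m

110 m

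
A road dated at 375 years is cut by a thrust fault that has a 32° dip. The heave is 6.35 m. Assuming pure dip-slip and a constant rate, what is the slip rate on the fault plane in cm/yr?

dip-slip = heave / cos(dip) = 6.35 m / cos(32°) = 7.488 m
rate = 7.488 m / 375 years = 0.0200 m/yr = 2 cm/yr

2 cm/yr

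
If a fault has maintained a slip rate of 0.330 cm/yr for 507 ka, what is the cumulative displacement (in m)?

slip = rate × time = 0.330 cm/yr × 507 ka = 1670 m

1670 m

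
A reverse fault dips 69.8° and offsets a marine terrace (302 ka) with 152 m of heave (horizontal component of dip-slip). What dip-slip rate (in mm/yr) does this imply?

1.46 mm/yr

dip-slip = heave / cos(dip) = 152 m / cos(69.8°) = 440.2 m
rate = 440.2 m / 302 ka = 0.00146 m/yr = 1.46 mm/yr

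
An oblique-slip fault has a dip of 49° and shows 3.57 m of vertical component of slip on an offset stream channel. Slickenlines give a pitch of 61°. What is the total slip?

5.41 m

dip-slip = throw / sin(dip) = 3.57 / sin(49°) = 4.730 m
net slip = dip-slip / sin(rake) = 4.730 / sin(61°) = 5.41 m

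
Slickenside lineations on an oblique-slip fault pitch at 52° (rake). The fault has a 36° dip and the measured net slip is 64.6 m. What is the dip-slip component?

50.9 m

dip-slip = net slip × sin(rake) = 64.6 m × sin(52°) = 50.9 m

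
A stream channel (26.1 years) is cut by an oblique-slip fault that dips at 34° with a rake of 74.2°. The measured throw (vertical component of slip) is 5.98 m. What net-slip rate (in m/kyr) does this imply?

426 m/kyr

dip-slip = throw / sin(dip) = 5.98 / sin(34°) = 10.69 m
net slip = dip-slip / sin(rake) = 10.69 / sin(74.2°) = 11.11 m
rate = 11.11 m / 26.1 years = 0.426 m/yr = 426 m/kyr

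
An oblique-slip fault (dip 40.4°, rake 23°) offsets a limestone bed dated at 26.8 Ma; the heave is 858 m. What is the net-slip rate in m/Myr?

108 m/Myr

dip-slip = heave / cos(dip) = 858 / cos(40.4°) = 1127 m
net slip = dip-slip / sin(rake) = 1127 / sin(23°) = 2883 m
rate = 2883 m / 26.8 Ma = 0.000108 m/yr = 108 m/Myr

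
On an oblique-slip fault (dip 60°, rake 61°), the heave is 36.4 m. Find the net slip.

83.2 m

dip-slip = heave / cos(dip) = 36.4 / cos(60°) = 72.80 m
net slip = dip-slip / sin(rake) = 72.80 / sin(61°) = 83.2 m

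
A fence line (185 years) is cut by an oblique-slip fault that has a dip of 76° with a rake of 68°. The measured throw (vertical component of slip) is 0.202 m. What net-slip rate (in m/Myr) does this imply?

dip-slip = throw / sin(dip) = 0.202 / sin(76°) = 0.2082 m
net slip = dip-slip / sin(rake) = 0.2082 / sin(68°) = 0.2245 m
rate = 0.2245 m / 185 years = 0.00121 m/yr = 1210 m/Myr

1210 m/Myr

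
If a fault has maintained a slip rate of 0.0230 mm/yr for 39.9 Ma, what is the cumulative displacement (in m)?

slip = rate × time = 0.0230 mm/yr × 39.9 Ma = 918 m

918 m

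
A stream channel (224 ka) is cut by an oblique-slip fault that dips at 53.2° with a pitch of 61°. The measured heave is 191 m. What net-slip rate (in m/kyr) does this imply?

dip-slip = heave / cos(dip) = 191 / cos(53.2°) = 318.9 m
net slip = dip-slip / sin(rake) = 318.9 / sin(61°) = 364.6 m
rate = 364.6 m / 224 ka = 0.00163 m/yr = 1.63 m/kyr

1.63 m/kyr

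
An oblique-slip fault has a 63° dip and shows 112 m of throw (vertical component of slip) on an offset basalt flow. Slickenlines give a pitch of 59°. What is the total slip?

dip-slip = throw / sin(dip) = 112 / sin(63°) = 125.7 m
net slip = dip-slip / sin(rake) = 125.7 / sin(59°) = 147 m

147 m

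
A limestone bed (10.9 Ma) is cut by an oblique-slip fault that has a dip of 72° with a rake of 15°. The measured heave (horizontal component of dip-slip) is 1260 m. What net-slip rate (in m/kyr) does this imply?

1.45 m/kyr

dip-slip = heave / cos(dip) = 1260 / cos(72°) = 4077 m
net slip = dip-slip / sin(rake) = 4077 / sin(15°) = 15750 m
rate = 15750 m / 10.9 Ma = 0.00145 m/yr = 1.45 m/kyr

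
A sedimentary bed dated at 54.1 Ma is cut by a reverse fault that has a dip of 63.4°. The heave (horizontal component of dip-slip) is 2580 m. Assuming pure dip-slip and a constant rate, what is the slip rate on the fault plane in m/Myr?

dip-slip = heave / cos(dip) = 2580 m / cos(63.4°) = 5762 m
rate = 5762 m / 54.1 Ma = 0.000107 m/yr = 107 m/Myr

107 m/Myr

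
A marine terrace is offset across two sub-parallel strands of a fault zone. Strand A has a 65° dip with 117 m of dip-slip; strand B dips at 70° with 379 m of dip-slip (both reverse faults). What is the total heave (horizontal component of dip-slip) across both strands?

179 m

heave_A = 117 × cos(65°) = 49.45 m
heave_B = 379 × cos(70°) = 129.6 m
total = 49.45 + 129.6 = 179 m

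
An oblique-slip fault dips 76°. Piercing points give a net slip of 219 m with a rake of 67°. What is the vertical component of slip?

dip-slip = net slip × sin(rake) = 219 m × sin(67°) = 201.6 m
throw = dip-slip × sin(dip) = 201.6 × sin(76°) = 196 m

196 m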